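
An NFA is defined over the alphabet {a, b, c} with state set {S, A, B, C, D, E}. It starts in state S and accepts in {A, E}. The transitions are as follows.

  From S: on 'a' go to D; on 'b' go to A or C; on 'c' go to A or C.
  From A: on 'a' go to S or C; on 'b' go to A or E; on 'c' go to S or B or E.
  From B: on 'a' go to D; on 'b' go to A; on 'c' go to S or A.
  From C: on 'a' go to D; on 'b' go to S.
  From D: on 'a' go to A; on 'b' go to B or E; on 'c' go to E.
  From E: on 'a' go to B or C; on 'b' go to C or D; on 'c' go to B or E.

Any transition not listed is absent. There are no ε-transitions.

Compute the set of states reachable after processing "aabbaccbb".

Start in {S}.
Read 'a': {S} → {D}.
Read 'a': {D} → {A}.
Read 'b': {A} → {A, E}.
Read 'b': {A, E} → {A, C, D, E}.
Read 'a': {A, C, D, E} → {S, A, B, C, D}.
Read 'c': {S, A, B, C, D} → {S, A, B, C, E}.
Read 'c': {S, A, B, C, E} → {S, A, B, C, E}.
Read 'b': {S, A, B, C, E} → {S, A, C, D, E}.
Read 'b': {S, A, C, D, E} → {S, A, B, C, D, E}.

{S, A, B, C, D, E}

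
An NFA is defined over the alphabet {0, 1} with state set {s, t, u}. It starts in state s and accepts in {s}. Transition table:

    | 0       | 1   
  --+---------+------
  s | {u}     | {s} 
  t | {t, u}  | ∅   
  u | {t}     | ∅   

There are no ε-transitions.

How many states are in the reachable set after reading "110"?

1

Start in {s}.
Read '1': s→{s}; now {s}.
Read '1': s→{s}; now {s}.
Read '0': s→{u}; now {u}.
That set has 1 state.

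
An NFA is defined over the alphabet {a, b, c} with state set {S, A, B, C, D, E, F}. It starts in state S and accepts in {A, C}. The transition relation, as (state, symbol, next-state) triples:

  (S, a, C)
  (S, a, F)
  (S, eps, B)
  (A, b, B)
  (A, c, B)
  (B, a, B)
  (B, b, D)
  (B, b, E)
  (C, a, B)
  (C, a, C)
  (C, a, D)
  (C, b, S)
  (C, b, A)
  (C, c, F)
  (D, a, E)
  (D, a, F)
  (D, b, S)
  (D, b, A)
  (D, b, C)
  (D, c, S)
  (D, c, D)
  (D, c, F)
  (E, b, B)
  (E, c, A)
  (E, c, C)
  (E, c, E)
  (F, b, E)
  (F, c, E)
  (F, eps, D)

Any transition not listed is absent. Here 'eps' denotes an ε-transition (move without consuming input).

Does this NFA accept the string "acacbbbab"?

Start: ε-closure({S}) = {S, B}.
Read 'a': S→{C, F}, B→{B}; union {B, C, F}; ε-closure = {B, C, D, F}.
Read 'c': B→∅, C→{F}, D→{S, D, F}, F→{E}; union {S, D, E, F}; ε-closure = {S, B, D, E, F}.
Read 'a': S→{C, F}, B→{B}, D→{E, F}, E→∅, F→∅; union {B, C, E, F}; ε-closure = {B, C, D, E, F}.
Read 'c': B→∅, C→{F}, D→{S, D, F}, E→{A, C, E}, F→{E}; union {S, A, C, D, E, F}; ε-closure = {S, A, B, C, D, E, F}.
Read 'b': S→∅, A→{B}, B→{D, E}, C→{S, A}, D→{S, A, C}, E→{B}, F→{E}; now {S, A, B, C, D, E}.
Read 'b': S→∅, A→{B}, B→{D, E}, C→{S, A}, D→{S, A, C}, E→{B}; now {S, A, B, C, D, E}.
Read 'b': S→∅, A→{B}, B→{D, E}, C→{S, A}, D→{S, A, C}, E→{B}; now {S, A, B, C, D, E}.
Read 'a': S→{C, F}, A→∅, B→{B}, C→{B, C, D}, D→{E, F}, E→∅; now {B, C, D, E, F}.
Read 'b': B→{D, E}, C→{S, A}, D→{S, A, C}, E→{B}, F→{E}; now {S, A, B, C, D, E}.
The final set {S, A, B, C, D, E} contains the accepting states A, C.

Yes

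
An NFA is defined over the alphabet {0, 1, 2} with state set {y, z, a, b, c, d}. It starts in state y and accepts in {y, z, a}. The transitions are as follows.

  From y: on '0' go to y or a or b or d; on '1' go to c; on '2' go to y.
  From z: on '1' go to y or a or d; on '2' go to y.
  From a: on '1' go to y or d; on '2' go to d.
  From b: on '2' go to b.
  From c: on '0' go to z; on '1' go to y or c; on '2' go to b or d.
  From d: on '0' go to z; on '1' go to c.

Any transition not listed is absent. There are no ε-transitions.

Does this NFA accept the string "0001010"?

Start in {y}.
Read '0': {y} → {y, a, b, d}.
Read '0': {y, a, b, d} → {y, z, a, b, d}.
Read '0': {y, z, a, b, d} → {y, z, a, b, d}.
Read '1': {y, z, a, b, d} → {y, a, c, d}.
Read '0': {y, a, c, d} → {y, z, a, b, d}.
Read '1': {y, z, a, b, d} → {y, a, c, d}.
Read '0': {y, a, c, d} → {y, z, a, b, d}.
The final set {y, z, a, b, d} contains the accepting states y, z, a.

Yes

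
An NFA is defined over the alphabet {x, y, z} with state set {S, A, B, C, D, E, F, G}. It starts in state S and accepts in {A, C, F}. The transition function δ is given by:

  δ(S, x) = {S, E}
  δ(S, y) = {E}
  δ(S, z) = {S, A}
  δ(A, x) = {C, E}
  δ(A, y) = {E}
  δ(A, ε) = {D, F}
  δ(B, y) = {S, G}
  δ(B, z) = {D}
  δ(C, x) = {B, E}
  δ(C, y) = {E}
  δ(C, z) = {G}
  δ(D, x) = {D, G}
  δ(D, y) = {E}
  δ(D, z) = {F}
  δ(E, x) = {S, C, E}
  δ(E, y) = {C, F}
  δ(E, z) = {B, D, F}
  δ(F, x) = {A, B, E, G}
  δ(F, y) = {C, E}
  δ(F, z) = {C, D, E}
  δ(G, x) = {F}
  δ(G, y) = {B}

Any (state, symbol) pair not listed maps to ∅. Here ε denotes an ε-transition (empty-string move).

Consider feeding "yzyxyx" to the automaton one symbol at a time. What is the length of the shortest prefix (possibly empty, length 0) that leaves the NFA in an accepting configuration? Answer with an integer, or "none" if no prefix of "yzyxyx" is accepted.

Start in {S}.
Read 'y': {S} → {E}.
Read 'z': {E} → {B, D, F}.
None of the earlier sets intersect F, but {B, D, F} does.

2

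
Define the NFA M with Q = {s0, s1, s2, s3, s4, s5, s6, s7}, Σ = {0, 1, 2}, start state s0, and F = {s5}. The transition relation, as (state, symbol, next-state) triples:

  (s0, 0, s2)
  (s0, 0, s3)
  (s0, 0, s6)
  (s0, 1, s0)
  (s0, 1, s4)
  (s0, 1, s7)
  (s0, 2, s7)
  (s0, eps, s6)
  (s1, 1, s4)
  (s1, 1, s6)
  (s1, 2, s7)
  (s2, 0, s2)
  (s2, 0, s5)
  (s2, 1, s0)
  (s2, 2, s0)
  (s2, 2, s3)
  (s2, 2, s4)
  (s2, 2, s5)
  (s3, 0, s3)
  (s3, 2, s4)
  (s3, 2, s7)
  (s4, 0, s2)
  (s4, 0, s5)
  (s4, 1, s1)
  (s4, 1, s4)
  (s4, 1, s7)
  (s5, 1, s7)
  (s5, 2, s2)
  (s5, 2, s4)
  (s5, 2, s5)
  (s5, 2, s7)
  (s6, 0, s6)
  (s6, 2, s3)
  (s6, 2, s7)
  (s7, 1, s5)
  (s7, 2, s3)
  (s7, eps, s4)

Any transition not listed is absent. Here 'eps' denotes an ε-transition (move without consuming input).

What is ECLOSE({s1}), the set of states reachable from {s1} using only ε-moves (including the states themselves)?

{s1}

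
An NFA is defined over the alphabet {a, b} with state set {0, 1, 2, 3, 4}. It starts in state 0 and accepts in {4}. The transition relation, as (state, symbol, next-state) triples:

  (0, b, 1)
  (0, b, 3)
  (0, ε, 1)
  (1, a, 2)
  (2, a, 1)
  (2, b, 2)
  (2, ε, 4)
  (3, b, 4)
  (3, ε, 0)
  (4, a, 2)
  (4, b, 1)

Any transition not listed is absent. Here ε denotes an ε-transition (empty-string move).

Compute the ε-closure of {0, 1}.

{0, 1}

Begin with {0, 1}.
No ε-moves leave this set, so the closure equals the set itself.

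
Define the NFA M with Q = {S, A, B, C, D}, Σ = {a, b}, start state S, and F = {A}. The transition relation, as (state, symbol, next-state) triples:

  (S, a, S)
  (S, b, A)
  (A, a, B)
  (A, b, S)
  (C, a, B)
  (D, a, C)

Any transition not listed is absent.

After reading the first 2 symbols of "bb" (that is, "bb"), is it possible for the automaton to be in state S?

Yes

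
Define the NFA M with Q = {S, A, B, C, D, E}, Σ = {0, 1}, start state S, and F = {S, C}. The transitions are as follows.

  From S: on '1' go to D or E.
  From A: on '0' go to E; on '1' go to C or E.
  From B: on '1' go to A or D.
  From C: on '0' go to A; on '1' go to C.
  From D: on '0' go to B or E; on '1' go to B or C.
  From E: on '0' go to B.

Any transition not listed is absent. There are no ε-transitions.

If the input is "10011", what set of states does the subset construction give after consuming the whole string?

{B, C, E}

Start in {S}.
Read '1': {S} → {D, E}.
Read '0': {D, E} → {B, E}.
Read '0': {B, E} → {B}.
Read '1': {B} → {A, D}.
Read '1': {A, D} → {B, C, E}.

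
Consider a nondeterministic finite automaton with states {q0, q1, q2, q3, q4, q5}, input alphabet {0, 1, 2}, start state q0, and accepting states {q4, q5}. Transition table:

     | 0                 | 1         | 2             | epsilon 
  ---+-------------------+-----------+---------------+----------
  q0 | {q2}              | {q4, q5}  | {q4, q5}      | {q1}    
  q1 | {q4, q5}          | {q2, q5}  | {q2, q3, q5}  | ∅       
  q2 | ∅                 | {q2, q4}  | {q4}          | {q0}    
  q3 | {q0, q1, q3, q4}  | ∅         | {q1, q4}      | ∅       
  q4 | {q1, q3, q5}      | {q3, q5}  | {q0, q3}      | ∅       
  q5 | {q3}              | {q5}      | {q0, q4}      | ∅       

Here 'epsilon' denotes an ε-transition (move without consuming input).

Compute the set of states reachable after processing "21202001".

Start: ε-closure({q0}) = {q0, q1}.
Read '2': {q0, q1} → {q0, q1, q2, q3, q4, q5}.
Read '1': {q0, q1, q2, q3, q4, q5} → {q0, q1, q2, q3, q4, q5}.
Read '2': {q0, q1, q2, q3, q4, q5} → {q0, q1, q2, q3, q4, q5}.
Read '0': {q0, q1, q2, q3, q4, q5} → {q0, q1, q2, q3, q4, q5}.
Read '2': {q0, q1, q2, q3, q4, q5} → {q0, q1, q2, q3, q4, q5}.
Read '0': {q0, q1, q2, q3, q4, q5} → {q0, q1, q2, q3, q4, q5}.
Read '0': {q0, q1, q2, q3, q4, q5} → {q0, q1, q2, q3, q4, q5}.
Read '1': {q0, q1, q2, q3, q4, q5} → {q0, q1, q2, q3, q4, q5}.

{q0, q1, q2, q3, q4, q5}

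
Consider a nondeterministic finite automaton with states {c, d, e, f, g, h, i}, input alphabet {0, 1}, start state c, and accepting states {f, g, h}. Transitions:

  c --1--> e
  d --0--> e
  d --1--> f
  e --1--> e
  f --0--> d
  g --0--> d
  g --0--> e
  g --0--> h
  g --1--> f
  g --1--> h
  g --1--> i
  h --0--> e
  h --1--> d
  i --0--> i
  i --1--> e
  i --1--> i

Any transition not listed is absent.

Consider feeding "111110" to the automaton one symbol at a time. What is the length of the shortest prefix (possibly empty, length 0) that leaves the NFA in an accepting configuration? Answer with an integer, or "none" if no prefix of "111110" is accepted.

none

Start in {c}.
Read '1': {c} → {e}.
Read '1': {e} → {e}.
Read '1': {e} → {e}.
Read '1': {e} → {e}.
Read '1': {e} → {e}.
Read '0': {e} → ∅.
No reachable set along the way intersects F.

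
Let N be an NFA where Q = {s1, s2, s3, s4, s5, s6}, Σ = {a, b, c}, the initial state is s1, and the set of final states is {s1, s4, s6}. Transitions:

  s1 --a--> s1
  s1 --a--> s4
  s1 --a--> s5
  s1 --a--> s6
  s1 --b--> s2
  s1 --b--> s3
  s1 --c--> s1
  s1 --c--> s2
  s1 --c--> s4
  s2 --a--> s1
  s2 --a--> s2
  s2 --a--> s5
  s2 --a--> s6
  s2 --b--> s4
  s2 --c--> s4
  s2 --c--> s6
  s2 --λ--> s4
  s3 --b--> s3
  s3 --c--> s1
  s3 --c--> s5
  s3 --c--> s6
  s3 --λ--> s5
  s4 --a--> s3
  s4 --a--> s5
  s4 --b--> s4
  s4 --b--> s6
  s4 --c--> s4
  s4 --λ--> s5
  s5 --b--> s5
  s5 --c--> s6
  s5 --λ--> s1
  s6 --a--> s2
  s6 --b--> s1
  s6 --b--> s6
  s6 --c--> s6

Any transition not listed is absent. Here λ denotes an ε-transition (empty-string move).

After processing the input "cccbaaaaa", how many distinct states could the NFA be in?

6

Start in {s1}.
Read 'c': {s1} → {s1, s2, s4, s5}.
Read 'c': {s1, s2, s4, s5} → {s1, s2, s4, s5, s6}.
Read 'c': {s1, s2, s4, s5, s6} → {s1, s2, s4, s5, s6}.
Read 'b': {s1, s2, s4, s5, s6} → {s1, s2, s3, s4, s5, s6}.
Read 'a': {s1, s2, s3, s4, s5, s6} → {s1, s2, s3, s4, s5, s6}.
Read 'a': {s1, s2, s3, s4, s5, s6} → {s1, s2, s3, s4, s5, s6}.
Read 'a': {s1, s2, s3, s4, s5, s6} → {s1, s2, s3, s4, s5, s6}.
Read 'a': {s1, s2, s3, s4, s5, s6} → {s1, s2, s3, s4, s5, s6}.
Read 'a': {s1, s2, s3, s4, s5, s6} → {s1, s2, s3, s4, s5, s6}.
That set has 6 states.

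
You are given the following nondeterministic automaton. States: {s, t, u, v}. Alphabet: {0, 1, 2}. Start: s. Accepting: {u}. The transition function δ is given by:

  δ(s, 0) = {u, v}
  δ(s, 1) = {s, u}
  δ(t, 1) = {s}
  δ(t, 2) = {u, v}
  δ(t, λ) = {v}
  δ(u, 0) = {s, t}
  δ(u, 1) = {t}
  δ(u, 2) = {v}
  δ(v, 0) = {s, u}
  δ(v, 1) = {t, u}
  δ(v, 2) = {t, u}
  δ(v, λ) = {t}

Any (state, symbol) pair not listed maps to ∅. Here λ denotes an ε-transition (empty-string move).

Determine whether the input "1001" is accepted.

Yes

Start in {s}.
Read '1': s→{s, u}; now {s, u}.
Read '0': s→{u, v}, u→{s, t}; now {s, t, u, v}.
Read '0': s→{u, v}, t→∅, u→{s, t}, v→{s, u}; now {s, t, u, v}.
Read '1': s→{s, u}, t→{s}, u→{t}, v→{t, u}; union {s, t, u}; ε-closure = {s, t, u, v}.
The final set {s, t, u, v} contains the accepting state u.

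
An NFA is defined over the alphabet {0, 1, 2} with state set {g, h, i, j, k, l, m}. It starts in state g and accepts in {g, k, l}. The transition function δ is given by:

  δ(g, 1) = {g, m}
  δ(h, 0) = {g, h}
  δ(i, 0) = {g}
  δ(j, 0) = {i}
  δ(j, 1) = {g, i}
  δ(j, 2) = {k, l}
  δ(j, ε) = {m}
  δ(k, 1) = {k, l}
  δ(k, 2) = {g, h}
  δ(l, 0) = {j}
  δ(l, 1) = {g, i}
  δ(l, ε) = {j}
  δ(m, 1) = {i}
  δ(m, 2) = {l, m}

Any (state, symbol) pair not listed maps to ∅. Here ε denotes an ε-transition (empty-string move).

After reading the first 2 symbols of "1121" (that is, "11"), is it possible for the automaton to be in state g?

Yes

Start in {g}.
Read '1': {g} → {g, m}.
Read '1': {g, m} → {g, i, m}.
State g is in {g, i, m}.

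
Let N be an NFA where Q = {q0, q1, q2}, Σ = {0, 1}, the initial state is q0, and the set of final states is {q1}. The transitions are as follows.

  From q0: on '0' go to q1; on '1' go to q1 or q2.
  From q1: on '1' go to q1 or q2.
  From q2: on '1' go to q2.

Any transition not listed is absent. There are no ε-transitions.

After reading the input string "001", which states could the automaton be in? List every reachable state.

∅

Start in {q0}.
Read '0': q0→{q1}; now {q1}.
Read '0': q1→∅; now ∅.
The set is empty and remains empty for the remaining 1 symbol.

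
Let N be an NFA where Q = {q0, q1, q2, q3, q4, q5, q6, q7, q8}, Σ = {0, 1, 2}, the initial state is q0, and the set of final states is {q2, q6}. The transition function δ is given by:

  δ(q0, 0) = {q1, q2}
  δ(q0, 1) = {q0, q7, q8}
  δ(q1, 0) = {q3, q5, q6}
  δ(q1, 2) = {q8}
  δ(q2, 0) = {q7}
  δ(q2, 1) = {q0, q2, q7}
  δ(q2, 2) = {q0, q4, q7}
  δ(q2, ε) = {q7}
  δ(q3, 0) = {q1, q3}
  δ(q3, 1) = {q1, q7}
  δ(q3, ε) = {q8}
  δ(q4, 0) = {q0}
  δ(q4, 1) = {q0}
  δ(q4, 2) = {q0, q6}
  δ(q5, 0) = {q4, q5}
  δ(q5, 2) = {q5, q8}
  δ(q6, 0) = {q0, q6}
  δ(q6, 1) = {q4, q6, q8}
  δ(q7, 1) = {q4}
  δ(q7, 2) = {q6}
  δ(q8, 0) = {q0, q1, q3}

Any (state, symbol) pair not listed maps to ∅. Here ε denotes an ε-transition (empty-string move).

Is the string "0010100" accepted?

Yes

Start in {q0}.
Read '0': {q0} → {q1, q2, q7}.
Read '0': {q1, q2, q7} → {q3, q5, q6, q7, q8}.
Read '1': {q3, q5, q6, q7, q8} → {q1, q4, q6, q7, q8}.
Read '0': {q1, q4, q6, q7, q8} → {q0, q1, q3, q5, q6, q8}.
Read '1': {q0, q1, q3, q5, q6, q8} → {q0, q1, q4, q6, q7, q8}.
Read '0': {q0, q1, q4, q6, q7, q8} → {q0, q1, q2, q3, q5, q6, q7, q8}.
Read '0': {q0, q1, q2, q3, q5, q6, q7, q8} → {q0, q1, q2, q3, q4, q5, q6, q7, q8}.
The final set {q0, q1, q2, q3, q4, q5, q6, q7, q8} contains the accepting states q2, q6.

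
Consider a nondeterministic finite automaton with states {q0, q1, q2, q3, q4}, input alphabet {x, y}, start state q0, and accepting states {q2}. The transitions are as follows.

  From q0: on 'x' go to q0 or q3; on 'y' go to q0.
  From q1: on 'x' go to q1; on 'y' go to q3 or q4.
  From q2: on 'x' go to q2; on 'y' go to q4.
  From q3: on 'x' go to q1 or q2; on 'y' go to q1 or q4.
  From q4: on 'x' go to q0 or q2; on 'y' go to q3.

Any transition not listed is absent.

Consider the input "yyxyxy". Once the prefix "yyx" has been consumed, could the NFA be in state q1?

No

Start in {q0}.
Read 'y': {q0} → {q0}.
Read 'y': {q0} → {q0}.
Read 'x': {q0} → {q0, q3}.
State q1 is not in {q0, q3}.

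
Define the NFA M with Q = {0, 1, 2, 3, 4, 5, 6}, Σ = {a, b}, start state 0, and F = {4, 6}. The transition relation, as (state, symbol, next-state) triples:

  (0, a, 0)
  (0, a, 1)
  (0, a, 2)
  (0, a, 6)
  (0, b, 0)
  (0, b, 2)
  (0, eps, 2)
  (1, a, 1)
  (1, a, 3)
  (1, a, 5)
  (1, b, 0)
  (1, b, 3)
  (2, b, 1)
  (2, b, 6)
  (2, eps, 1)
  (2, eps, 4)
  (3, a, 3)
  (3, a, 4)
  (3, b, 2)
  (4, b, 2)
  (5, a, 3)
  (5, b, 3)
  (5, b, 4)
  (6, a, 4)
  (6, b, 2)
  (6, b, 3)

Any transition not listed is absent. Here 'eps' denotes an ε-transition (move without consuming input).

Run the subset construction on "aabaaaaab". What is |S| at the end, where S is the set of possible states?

6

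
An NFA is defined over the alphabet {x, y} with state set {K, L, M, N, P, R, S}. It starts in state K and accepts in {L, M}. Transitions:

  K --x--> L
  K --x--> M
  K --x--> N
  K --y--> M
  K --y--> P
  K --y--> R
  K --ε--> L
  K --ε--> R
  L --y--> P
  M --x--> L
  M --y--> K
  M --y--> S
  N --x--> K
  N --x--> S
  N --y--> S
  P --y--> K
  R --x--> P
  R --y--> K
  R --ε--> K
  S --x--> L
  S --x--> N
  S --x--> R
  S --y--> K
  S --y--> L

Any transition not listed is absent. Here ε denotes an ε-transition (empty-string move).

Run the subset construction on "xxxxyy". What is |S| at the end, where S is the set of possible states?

Start: ε-closure({K}) = {K, L, R}.
Read 'x': K→{L, M, N}, L→∅, R→{P}; now {L, M, N, P}.
Read 'x': L→∅, M→{L}, N→{K, S}, P→∅; union {K, L, S}; ε-closure = {K, L, R, S}.
Read 'x': K→{L, M, N}, L→∅, R→{P}, S→{L, N, R}; union {L, M, N, P, R}; ε-closure = {K, L, M, N, P, R}.
Read 'x': K→{L, M, N}, L→∅, M→{L}, N→{K, S}, P→∅, R→{P}; union {K, L, M, N, P, S}; ε-closure = {K, L, M, N, P, R, S}.
Read 'y': K→{M, P, R}, L→{P}, M→{K, S}, N→{S}, P→{K}, R→{K}, S→{K, L}; now {K, L, M, P, R, S}.
Read 'y': K→{M, P, R}, L→{P}, M→{K, S}, P→{K}, R→{K}, S→{K, L}; now {K, L, M, P, R, S}.
That set has 6 states.

6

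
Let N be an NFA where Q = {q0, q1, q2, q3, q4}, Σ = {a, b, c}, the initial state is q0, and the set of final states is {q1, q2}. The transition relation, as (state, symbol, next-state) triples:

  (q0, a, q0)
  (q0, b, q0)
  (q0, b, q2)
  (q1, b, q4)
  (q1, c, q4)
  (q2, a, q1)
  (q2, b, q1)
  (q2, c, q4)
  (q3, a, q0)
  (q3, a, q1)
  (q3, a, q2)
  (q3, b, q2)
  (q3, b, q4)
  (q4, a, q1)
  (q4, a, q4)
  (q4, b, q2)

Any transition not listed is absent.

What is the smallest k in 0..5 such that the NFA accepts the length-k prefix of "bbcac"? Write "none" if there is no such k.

1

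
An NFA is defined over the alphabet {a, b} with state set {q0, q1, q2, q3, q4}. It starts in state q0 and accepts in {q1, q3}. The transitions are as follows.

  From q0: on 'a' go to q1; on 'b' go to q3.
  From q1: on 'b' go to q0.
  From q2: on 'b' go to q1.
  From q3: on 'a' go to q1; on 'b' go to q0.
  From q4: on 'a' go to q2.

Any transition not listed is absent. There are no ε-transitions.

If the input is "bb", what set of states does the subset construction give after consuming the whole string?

Start in {q0}.
Read 'b': q0→{q3}; now {q3}.
Read 'b': q3→{q0}; now {q0}.

{q0}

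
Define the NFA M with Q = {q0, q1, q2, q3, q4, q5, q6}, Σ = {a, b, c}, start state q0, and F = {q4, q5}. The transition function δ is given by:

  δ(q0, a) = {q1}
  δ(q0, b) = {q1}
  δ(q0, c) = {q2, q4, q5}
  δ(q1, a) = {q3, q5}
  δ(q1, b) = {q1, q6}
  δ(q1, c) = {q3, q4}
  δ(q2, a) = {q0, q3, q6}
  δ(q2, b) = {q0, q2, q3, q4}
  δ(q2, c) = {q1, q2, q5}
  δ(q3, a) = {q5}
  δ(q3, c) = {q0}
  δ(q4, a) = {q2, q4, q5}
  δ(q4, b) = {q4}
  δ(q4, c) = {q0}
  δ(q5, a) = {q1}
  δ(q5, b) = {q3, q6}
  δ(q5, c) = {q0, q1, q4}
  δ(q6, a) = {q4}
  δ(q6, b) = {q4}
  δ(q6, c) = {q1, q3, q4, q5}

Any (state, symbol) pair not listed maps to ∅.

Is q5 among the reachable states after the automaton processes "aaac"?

No

Start in {q0}.
Read 'a': q0→{q1}; now {q1}.
Read 'a': q1→{q3, q5}; now {q3, q5}.
Read 'a': q3→{q5}, q5→{q1}; now {q1, q5}.
Read 'c': q1→{q3, q4}, q5→{q0, q1, q4}; now {q0, q1, q3, q4}.
State q5 is not in {q0, q1, q3, q4}.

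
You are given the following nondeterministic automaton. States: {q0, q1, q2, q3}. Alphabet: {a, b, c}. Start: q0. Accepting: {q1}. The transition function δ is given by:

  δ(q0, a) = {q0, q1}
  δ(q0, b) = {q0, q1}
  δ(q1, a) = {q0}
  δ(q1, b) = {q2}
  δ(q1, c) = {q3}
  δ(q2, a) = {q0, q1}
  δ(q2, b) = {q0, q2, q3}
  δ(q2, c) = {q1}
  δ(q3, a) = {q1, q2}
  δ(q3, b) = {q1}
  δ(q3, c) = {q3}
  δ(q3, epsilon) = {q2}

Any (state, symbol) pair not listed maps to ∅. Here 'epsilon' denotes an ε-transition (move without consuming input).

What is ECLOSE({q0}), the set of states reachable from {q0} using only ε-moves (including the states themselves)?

Begin with {q0}.
No ε-moves leave this set, so the closure equals the set itself.

{q0}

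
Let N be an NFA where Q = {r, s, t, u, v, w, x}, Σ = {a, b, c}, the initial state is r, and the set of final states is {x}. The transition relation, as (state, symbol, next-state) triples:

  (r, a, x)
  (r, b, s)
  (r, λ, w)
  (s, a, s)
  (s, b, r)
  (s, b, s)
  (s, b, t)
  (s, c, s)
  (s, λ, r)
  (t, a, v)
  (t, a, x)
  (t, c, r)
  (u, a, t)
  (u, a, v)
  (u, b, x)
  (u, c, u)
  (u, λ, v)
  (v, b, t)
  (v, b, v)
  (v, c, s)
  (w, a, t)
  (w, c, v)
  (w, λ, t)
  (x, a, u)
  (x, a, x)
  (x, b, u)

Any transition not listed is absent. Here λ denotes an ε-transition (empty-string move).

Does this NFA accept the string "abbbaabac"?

No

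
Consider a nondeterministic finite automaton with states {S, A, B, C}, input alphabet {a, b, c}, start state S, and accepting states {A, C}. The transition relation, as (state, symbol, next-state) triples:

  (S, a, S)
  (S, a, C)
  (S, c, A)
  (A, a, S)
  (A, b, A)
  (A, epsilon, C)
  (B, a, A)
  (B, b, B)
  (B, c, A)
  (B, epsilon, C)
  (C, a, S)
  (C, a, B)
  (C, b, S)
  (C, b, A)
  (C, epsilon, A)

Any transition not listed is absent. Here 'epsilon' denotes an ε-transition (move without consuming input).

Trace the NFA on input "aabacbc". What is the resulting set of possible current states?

Start in {S}.
Read 'a': S→{S, C}; union {S, C}; ε-closure = {S, A, C}.
Read 'a': S→{S, C}, A→{S}, C→{S, B}; union {S, B, C}; ε-closure = {S, A, B, C}.
Read 'b': S→∅, A→{A}, B→{B}, C→{S, A}; union {S, A, B}; ε-closure = {S, A, B, C}.
Read 'a': S→{S, C}, A→{S}, B→{A}, C→{S, B}; now {S, A, B, C}.
Read 'c': S→{A}, A→∅, B→{A}, C→∅; union {A}; ε-closure = {A, C}.
Read 'b': A→{A}, C→{S, A}; union {S, A}; ε-closure = {S, A, C}.
Read 'c': S→{A}, A→∅, C→∅; union {A}; ε-closure = {A, C}.

{A, C}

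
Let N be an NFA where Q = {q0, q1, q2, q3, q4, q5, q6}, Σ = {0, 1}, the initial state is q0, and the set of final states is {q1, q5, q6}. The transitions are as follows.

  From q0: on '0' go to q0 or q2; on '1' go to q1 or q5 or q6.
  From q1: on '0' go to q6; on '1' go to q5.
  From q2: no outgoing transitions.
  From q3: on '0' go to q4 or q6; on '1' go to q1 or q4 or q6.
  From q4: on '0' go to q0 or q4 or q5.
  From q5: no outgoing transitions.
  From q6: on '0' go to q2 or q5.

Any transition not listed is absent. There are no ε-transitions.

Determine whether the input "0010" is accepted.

Yes

Start in {q0}.
Read '0': q0→{q0, q2}; now {q0, q2}.
Read '0': q0→{q0, q2}, q2→∅; now {q0, q2}.
Read '1': q0→{q1, q5, q6}, q2→∅; now {q1, q5, q6}.
Read '0': q1→{q6}, q5→∅, q6→{q2, q5}; now {q2, q5, q6}.
The final set {q2, q5, q6} contains the accepting states q5, q6.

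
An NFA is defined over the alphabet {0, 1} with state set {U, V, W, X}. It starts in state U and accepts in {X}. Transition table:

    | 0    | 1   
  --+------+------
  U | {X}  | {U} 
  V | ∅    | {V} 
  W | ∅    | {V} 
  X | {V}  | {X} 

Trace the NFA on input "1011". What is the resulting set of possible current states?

{X}

Start in {U}.
Read '1': {U} → {U}.
Read '0': {U} → {X}.
Read '1': {X} → {X}.
Read '1': {X} → {X}.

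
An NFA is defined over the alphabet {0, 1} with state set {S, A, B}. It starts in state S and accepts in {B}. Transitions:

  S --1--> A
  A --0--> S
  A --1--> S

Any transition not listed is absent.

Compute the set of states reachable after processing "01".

Start in {S}.
Read '0': S→∅; now ∅.
The set is empty and remains empty for the remaining 1 symbol.

∅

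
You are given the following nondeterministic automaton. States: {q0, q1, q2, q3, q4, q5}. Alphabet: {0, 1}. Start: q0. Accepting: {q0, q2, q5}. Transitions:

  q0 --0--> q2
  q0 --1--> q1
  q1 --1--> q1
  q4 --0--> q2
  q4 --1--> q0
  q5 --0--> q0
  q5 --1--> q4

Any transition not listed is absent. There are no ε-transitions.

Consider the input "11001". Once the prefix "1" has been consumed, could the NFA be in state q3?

No

Start in {q0}.
Read '1': {q0} → {q1}.
State q3 is not in {q1}.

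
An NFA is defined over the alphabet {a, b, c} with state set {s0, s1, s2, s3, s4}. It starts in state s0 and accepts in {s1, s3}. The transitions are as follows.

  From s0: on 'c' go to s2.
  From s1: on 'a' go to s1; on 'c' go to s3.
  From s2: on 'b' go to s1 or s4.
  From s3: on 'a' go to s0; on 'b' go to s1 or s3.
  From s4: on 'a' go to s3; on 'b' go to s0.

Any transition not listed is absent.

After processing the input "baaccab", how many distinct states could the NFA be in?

0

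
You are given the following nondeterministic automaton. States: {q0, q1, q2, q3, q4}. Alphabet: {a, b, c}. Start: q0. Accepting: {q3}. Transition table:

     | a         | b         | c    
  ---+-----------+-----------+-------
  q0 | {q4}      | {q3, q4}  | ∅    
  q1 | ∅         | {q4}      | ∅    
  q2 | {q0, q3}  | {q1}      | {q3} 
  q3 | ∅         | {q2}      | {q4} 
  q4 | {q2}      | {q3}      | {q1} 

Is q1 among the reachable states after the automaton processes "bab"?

Start in {q0}.
Read 'b': q0→{q3, q4}; now {q3, q4}.
Read 'a': q3→∅, q4→{q2}; now {q2}.
Read 'b': q2→{q1}; now {q1}.
State q1 is in {q1}.

Yes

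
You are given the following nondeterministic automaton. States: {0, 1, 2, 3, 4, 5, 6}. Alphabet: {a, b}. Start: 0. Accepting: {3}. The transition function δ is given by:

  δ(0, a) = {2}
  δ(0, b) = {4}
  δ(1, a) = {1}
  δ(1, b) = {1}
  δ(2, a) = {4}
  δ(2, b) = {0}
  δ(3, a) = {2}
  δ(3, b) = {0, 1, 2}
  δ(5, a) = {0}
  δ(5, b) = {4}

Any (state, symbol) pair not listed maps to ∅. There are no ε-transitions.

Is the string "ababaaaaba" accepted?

No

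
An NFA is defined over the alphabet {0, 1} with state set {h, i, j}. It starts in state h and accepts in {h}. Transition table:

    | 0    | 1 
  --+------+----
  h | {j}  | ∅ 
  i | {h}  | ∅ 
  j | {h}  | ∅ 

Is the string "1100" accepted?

Start in {h}.
Read '1': h→∅; now ∅.
The set is empty and remains empty for the remaining 3 symbols.
The final set ∅ contains no accepting state.

No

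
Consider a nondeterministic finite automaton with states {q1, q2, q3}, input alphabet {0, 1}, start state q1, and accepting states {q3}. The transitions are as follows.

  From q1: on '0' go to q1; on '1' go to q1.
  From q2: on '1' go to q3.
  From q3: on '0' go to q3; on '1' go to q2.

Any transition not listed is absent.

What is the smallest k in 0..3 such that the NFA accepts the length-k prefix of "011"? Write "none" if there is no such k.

none

Start in {q1}.
Read '0': q1→{q1}; now {q1}.
Read '1': q1→{q1}; now {q1}.
Read '1': q1→{q1}; now {q1}.
No reachable set along the way intersects F.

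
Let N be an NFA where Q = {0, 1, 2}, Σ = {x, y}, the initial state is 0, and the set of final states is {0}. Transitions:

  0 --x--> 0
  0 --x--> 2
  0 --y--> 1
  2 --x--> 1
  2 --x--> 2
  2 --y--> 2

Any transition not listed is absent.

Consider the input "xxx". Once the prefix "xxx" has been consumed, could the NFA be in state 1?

Start in {0}.
Read 'x': 0→{0, 2}; now {0, 2}.
Read 'x': 0→{0, 2}, 2→{1, 2}; now {0, 1, 2}.
Read 'x': 0→{0, 2}, 1→∅, 2→{1, 2}; now {0, 1, 2}.
State 1 is in {0, 1, 2}.

Yes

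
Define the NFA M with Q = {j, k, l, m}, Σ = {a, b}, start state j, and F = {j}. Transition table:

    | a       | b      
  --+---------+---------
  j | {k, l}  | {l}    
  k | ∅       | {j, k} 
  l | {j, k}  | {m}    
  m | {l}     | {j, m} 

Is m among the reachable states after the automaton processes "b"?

No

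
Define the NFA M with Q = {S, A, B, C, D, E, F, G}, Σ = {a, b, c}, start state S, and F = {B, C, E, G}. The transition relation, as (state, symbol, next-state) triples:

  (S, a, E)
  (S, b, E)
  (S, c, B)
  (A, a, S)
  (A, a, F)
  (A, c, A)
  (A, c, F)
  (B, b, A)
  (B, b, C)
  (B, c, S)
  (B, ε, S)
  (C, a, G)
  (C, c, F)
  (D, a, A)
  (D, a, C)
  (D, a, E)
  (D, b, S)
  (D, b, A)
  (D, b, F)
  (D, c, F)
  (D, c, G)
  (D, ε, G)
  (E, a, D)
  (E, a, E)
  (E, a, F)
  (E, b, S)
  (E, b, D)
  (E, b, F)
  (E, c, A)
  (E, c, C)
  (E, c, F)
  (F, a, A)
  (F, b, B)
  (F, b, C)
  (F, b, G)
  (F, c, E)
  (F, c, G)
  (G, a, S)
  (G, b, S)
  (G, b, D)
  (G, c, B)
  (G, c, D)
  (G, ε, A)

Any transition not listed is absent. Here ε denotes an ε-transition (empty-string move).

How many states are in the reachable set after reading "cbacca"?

Start in {S}.
Read 'c': S→{B}; union {B}; ε-closure = {S, B}.
Read 'b': S→{E}, B→{A, C}; now {A, C, E}.
Read 'a': A→{S, F}, C→{G}, E→{D, E, F}; union {S, D, E, F, G}; ε-closure = {S, A, D, E, F, G}.
Read 'c': S→{B}, A→{A, F}, D→{F, G}, E→{A, C, F}, F→{E, G}, G→{B, D}; union {A, B, C, D, E, F, G}; ε-closure = {S, A, B, C, D, E, F, G}.
Read 'c': S→{B}, A→{A, F}, B→{S}, C→{F}, D→{F, G}, E→{A, C, F}, F→{E, G}, G→{B, D}; now {S, A, B, C, D, E, F, G}.
Read 'a': S→{E}, A→{S, F}, B→∅, C→{G}, D→{A, C, E}, E→{D, E, F}, F→{A}, G→{S}; now {S, A, C, D, E, F, G}.
That set has 7 states.

7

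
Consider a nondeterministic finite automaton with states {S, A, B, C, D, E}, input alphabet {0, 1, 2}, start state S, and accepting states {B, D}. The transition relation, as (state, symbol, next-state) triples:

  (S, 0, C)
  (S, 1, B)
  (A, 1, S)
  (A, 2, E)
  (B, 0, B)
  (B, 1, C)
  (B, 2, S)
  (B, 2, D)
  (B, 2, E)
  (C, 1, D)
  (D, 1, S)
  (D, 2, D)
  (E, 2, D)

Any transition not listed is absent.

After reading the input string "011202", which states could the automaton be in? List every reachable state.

Start in {S}.
Read '0': S→{C}; now {C}.
Read '1': C→{D}; now {D}.
Read '1': D→{S}; now {S}.
Read '2': S→∅; now ∅.
The set is empty and remains empty for the remaining 2 symbols.

∅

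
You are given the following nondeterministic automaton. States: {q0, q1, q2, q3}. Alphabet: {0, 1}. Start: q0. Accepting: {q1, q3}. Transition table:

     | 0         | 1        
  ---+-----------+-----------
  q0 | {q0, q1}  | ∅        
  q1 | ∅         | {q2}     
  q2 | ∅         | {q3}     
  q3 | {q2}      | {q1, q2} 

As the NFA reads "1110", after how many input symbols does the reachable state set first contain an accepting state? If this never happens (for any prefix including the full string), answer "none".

Start in {q0}.
Read '1': q0→∅; now ∅.
The set is empty and remains empty for the remaining 3 symbols.
No reachable set along the way intersects F.

none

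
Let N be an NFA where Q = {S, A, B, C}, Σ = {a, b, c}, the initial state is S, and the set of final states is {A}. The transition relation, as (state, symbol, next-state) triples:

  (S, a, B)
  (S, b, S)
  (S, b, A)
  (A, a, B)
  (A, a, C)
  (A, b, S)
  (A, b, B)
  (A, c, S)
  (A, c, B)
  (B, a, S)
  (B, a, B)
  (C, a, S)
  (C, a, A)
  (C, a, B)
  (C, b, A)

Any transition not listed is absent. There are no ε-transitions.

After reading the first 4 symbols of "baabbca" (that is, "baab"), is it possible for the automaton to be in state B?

Start in {S}.
Read 'b': {S} → {S, A}.
Read 'a': {S, A} → {B, C}.
Read 'a': {B, C} → {S, A, B}.
Read 'b': {S, A, B} → {S, A, B}.
State B is in {S, A, B}.

Yes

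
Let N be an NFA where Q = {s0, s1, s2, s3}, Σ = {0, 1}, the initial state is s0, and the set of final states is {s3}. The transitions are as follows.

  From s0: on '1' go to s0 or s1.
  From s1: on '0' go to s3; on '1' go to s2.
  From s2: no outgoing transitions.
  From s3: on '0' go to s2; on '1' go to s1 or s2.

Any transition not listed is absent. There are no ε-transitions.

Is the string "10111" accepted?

Start in {s0}.
Read '1': {s0} → {s0, s1}.
Read '0': {s0, s1} → {s3}.
Read '1': {s3} → {s1, s2}.
Read '1': {s1, s2} → {s2}.
Read '1': {s2} → ∅.
The final set ∅ contains no accepting state.

No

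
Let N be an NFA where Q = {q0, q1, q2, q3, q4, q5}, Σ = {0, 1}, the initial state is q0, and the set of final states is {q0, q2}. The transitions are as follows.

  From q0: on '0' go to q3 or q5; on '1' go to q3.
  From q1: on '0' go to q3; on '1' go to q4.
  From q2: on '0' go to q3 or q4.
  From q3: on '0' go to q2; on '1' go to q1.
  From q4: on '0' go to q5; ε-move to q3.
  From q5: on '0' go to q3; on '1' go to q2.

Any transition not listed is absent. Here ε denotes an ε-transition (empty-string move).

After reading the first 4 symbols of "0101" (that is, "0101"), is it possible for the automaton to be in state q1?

Yes

Start in {q0}.
Read '0': q0→{q3, q5}; now {q3, q5}.
Read '1': q3→{q1}, q5→{q2}; now {q1, q2}.
Read '0': q1→{q3}, q2→{q3, q4}; now {q3, q4}.
Read '1': q3→{q1}, q4→∅; now {q1}.
State q1 is in {q1}.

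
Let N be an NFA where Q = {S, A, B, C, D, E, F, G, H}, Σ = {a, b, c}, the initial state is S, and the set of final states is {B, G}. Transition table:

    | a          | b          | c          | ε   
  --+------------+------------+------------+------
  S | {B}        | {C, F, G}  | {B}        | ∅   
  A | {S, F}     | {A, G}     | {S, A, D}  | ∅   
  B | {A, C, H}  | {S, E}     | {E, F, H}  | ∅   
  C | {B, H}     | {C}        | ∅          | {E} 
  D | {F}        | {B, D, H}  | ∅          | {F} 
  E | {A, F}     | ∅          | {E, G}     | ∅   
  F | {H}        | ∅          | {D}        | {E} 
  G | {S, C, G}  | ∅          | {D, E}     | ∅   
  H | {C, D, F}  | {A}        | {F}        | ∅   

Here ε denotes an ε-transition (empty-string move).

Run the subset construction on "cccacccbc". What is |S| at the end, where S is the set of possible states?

8

Start in {S}.
Read 'c': S→{B}; now {B}.
Read 'c': B→{E, F, H}; now {E, F, H}.
Read 'c': E→{E, G}, F→{D}, H→{F}; now {D, E, F, G}.
Read 'a': D→{F}, E→{A, F}, F→{H}, G→{S, C, G}; union {S, A, C, F, G, H}; ε-closure = {S, A, C, E, F, G, H}.
Read 'c': S→{B}, A→{S, A, D}, C→∅, E→{E, G}, F→{D}, G→{D, E}, H→{F}; now {S, A, B, D, E, F, G}.
Read 'c': S→{B}, A→{S, A, D}, B→{E, F, H}, D→∅, E→{E, G}, F→{D}, G→{D, E}; now {S, A, B, D, E, F, G, H}.
Read 'c': S→{B}, A→{S, A, D}, B→{E, F, H}, D→∅, E→{E, G}, F→{D}, G→{D, E}, H→{F}; now {S, A, B, D, E, F, G, H}.
Read 'b': S→{C, F, G}, A→{A, G}, B→{S, E}, D→{B, D, H}, E→∅, F→∅, G→∅, H→{A}; now {S, A, B, C, D, E, F, G, H}.
Read 'c': S→{B}, A→{S, A, D}, B→{E, F, H}, C→∅, D→∅, E→{E, G}, F→{D}, G→{D, E}, H→{F}; now {S, A, B, D, E, F, G, H}.
That set has 8 states.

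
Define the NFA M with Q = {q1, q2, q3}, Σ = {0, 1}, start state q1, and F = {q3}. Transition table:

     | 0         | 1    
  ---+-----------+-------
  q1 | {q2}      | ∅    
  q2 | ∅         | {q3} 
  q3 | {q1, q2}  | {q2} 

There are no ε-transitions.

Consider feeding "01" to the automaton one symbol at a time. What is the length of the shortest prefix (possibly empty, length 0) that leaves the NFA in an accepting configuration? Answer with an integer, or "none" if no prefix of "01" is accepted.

Start in {q1}.
Read '0': q1→{q2}; now {q2}.
Read '1': q2→{q3}; now {q3}.
None of the earlier sets intersect F, but {q3} does.

2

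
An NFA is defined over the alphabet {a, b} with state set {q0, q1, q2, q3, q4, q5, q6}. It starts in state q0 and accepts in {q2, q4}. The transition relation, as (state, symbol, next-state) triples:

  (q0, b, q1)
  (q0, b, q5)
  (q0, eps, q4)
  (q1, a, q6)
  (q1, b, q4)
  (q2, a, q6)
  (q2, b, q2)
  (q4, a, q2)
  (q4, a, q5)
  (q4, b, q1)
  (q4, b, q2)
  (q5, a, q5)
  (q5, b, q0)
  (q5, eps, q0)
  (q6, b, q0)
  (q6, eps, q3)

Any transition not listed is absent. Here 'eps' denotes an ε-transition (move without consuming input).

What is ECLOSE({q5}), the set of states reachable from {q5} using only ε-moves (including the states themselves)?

Begin with {q5}.
ε-move q5 → q0; add q0.
ε-move q0 → q4; add q4.

{q0, q4, q5}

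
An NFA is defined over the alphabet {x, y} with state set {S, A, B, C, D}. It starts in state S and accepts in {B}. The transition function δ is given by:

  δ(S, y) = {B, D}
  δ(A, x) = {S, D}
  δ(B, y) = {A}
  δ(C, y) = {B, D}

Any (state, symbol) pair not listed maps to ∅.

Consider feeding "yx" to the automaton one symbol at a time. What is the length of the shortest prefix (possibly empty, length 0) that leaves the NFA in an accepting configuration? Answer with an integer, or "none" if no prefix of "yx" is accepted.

Start in {S}.
Read 'y': {S} → {B, D}.
None of the earlier sets intersect F, but {B, D} does.

1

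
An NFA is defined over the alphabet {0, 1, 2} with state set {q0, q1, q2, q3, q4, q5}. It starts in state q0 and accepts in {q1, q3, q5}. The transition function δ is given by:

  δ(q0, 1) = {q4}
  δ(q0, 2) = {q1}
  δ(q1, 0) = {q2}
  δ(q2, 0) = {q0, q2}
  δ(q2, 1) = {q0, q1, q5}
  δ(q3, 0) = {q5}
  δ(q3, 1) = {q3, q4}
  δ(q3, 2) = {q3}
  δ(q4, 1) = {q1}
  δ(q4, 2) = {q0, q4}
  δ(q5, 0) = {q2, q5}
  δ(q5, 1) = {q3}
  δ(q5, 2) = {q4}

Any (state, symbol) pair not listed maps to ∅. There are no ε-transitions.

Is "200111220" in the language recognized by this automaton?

Start in {q0}.
Read '2': q0→{q1}; now {q1}.
Read '0': q1→{q2}; now {q2}.
Read '0': q2→{q0, q2}; now {q0, q2}.
Read '1': q0→{q4}, q2→{q0, q1, q5}; now {q0, q1, q4, q5}.
Read '1': q0→{q4}, q1→∅, q4→{q1}, q5→{q3}; now {q1, q3, q4}.
Read '1': q1→∅, q3→{q3, q4}, q4→{q1}; now {q1, q3, q4}.
Read '2': q1→∅, q3→{q3}, q4→{q0, q4}; now {q0, q3, q4}.
Read '2': q0→{q1}, q3→{q3}, q4→{q0, q4}; now {q0, q1, q3, q4}.
Read '0': q0→∅, q1→{q2}, q3→{q5}, q4→∅; now {q2, q5}.
The final set {q2, q5} contains the accepting state q5.

Yes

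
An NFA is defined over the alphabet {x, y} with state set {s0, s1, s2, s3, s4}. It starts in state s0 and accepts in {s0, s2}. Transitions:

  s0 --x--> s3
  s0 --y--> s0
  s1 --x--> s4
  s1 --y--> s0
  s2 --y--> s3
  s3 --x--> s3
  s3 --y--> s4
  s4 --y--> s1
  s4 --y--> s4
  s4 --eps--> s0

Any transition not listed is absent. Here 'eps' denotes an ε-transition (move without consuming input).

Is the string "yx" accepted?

Start in {s0}.
Read 'y': s0→{s0}; now {s0}.
Read 'x': s0→{s3}; now {s3}.
The final set {s3} contains no accepting state.

No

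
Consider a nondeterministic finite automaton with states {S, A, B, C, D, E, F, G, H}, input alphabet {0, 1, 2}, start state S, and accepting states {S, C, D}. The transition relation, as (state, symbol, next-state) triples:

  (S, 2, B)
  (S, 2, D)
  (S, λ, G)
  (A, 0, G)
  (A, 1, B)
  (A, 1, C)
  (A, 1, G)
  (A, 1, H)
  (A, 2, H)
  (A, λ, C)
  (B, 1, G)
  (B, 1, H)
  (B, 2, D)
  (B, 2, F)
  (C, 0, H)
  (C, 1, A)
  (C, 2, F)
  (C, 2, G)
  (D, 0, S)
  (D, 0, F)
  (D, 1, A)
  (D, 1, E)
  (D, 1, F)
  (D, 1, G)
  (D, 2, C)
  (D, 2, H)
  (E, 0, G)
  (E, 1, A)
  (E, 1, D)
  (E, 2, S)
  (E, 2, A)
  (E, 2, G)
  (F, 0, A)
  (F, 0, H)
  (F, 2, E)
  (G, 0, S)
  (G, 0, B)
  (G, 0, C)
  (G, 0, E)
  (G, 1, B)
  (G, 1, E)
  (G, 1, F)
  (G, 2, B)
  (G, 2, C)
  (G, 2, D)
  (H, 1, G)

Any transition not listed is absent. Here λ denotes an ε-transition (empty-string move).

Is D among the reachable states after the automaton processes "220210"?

No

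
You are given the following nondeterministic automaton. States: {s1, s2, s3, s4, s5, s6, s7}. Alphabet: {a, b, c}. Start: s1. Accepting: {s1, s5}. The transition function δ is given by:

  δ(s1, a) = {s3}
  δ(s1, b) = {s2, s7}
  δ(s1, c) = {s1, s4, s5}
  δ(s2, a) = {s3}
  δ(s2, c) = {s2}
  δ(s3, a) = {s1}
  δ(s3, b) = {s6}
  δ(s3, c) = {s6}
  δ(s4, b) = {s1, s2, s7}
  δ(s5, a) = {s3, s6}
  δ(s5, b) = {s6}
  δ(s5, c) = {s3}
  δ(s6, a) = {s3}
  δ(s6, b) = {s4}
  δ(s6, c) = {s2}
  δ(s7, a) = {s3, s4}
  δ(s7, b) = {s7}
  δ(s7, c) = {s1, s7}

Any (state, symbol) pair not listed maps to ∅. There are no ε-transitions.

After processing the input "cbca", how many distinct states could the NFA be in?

Start in {s1}.
Read 'c': {s1} → {s1, s4, s5}.
Read 'b': {s1, s4, s5} → {s1, s2, s6, s7}.
Read 'c': {s1, s2, s6, s7} → {s1, s2, s4, s5, s7}.
Read 'a': {s1, s2, s4, s5, s7} → {s3, s4, s6}.
That set has 3 states.

3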